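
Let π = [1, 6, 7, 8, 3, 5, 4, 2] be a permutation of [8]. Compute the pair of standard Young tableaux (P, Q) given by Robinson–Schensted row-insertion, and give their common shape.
P = [1, 2, 4, 8] / [3, 7] / [5] / [6];  Q = [1, 2, 3, 4] / [5, 6] / [7] / [8];  common shape = (4, 2, 1, 1)

Row-insert the values π_1, π_2, … into P one at a time, bumping the leftmost entry strictly greater than the inserted value down to the next row. The recording tableau Q records, in position (i, j), the step at which that cell was added to P.
  Insert 1 (step 1): P = [1];  Q = [1]
  Insert 6 (step 2): P = [1, 6];  Q = [1, 2]
  Insert 7 (step 3): P = [1, 6, 7];  Q = [1, 2, 3]
  Insert 8 (step 4): P = [1, 6, 7, 8];  Q = [1, 2, 3, 4]
  Insert 3 (step 5): P = [1, 3, 7, 8] / [6];  Q = [1, 2, 3, 4] / [5]
  Insert 5 (step 6): P = [1, 3, 5, 8] / [6, 7];  Q = [1, 2, 3, 4] / [5, 6]
  Insert 4 (step 7): P = [1, 3, 4, 8] / [5, 7] / [6];  Q = [1, 2, 3, 4] / [5, 6] / [7]
  Insert 2 (step 8): P = [1, 2, 4, 8] / [3, 7] / [5] / [6];  Q = [1, 2, 3, 4] / [5, 6] / [7] / [8]
Final shape: (4, 2, 1, 1).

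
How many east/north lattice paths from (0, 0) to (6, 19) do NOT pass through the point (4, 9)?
Number of paths = 129910

Total paths from (0, 0) to (6, 19): C(25, 6) = 177100. Paths through (4, 9): (paths (0, 0) → (4, 9)) × (paths (4, 9) → (6, 19)) = C(13, 4) · C(12, 2) = 715 · 66 = 47190. Avoidance count = 177100 − 47190 = 129910.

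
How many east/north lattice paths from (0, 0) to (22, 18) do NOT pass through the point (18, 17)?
Number of paths = 90692423550

Total paths from (0, 0) to (22, 18): C(40, 22) = 113380261800. Paths through (18, 17): (paths (0, 0) → (18, 17)) × (paths (18, 17) → (22, 18)) = C(35, 18) · C(5, 4) = 4537567650 · 5 = 22687838250. Avoidance count = 113380261800 − 22687838250 = 90692423550.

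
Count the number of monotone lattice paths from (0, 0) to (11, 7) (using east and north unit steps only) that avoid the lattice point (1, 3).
Number of paths = 27820

Total paths from (0, 0) to (11, 7): C(18, 11) = 31824. Paths through (1, 3): (paths (0, 0) → (1, 3)) × (paths (1, 3) → (11, 7)) = C(4, 1) · C(14, 10) = 4 · 1001 = 4004. Avoidance count = 31824 − 4004 = 27820.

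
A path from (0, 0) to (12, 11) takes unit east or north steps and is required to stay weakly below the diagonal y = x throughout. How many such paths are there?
Number of paths = 208012

By the reflection principle (André's argument), the number of monotone paths to (12, 11) with n ≤ m that never go above y = x is C(23, 12) − C(23, 13) = 1352078 − 1144066 = 208012.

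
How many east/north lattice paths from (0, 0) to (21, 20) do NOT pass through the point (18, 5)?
Number of paths = 269101479636

Total paths from (0, 0) to (21, 20): C(41, 21) = 269128937220. Paths through (18, 5): (paths (0, 0) → (18, 5)) × (paths (18, 5) → (21, 20)) = C(23, 18) · C(18, 3) = 33649 · 816 = 27457584. Avoidance count = 269128937220 − 27457584 = 269101479636.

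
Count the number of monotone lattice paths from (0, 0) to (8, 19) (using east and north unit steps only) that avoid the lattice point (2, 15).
Number of paths = 2191515

Total paths from (0, 0) to (8, 19): C(27, 8) = 2220075. Paths through (2, 15): (paths (0, 0) → (2, 15)) × (paths (2, 15) → (8, 19)) = C(17, 2) · C(10, 6) = 136 · 210 = 28560. Avoidance count = 2220075 − 28560 = 2191515.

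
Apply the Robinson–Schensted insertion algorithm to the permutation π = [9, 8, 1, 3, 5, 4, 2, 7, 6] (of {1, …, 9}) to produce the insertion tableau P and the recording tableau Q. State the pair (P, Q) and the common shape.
P = [1, 2, 4, 6] / [3, 7] / [5] / [8] / [9];  Q = [1, 4, 5, 8] / [2, 9] / [3] / [6] / [7];  common shape = (4, 2, 1, 1, 1)

Row-insert the values π_1, π_2, … into P one at a time, bumping the leftmost entry strictly greater than the inserted value down to the next row. The recording tableau Q records, in position (i, j), the step at which that cell was added to P.
  Insert 9 (step 1): P = [9];  Q = [1]
  Insert 8 (step 2): P = [8] / [9];  Q = [1] / [2]
  Insert 1 (step 3): P = [1] / [8] / [9];  Q = [1] / [2] / [3]
  Insert 3 (step 4): P = [1, 3] / [8] / [9];  Q = [1, 4] / [2] / [3]
  Insert 5 (step 5): P = [1, 3, 5] / [8] / [9];  Q = [1, 4, 5] / [2] / [3]
  Insert 4 (step 6): P = [1, 3, 4] / [5] / [8] / [9];  Q = [1, 4, 5] / [2] / [3] / [6]
  Insert 2 (step 7): P = [1, 2, 4] / [3] / [5] / [8] / [9];  Q = [1, 4, 5] / [2] / [3] / [6] / [7]
  Insert 7 (step 8): P = [1, 2, 4, 7] / [3] / [5] / [8] / [9];  Q = [1, 4, 5, 8] / [2] / [3] / [6] / [7]
  Insert 6 (step 9): P = [1, 2, 4, 6] / [3, 7] / [5] / [8] / [9];  Q = [1, 4, 5, 8] / [2, 9] / [3] / [6] / [7]
Final shape: (4, 2, 1, 1, 1).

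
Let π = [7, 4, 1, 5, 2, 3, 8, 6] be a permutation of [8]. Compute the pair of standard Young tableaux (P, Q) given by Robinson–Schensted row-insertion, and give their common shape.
P = [1, 2, 3, 6] / [4, 5, 8] / [7];  Q = [1, 4, 6, 7] / [2, 5, 8] / [3];  common shape = (4, 3, 1)

Row-insert the values π_1, π_2, … into P one at a time, bumping the leftmost entry strictly greater than the inserted value down to the next row. The recording tableau Q records, in position (i, j), the step at which that cell was added to P.
  Insert 7 (step 1): P = [7];  Q = [1]
  Insert 4 (step 2): P = [4] / [7];  Q = [1] / [2]
  Insert 1 (step 3): P = [1] / [4] / [7];  Q = [1] / [2] / [3]
  Insert 5 (step 4): P = [1, 5] / [4] / [7];  Q = [1, 4] / [2] / [3]
  Insert 2 (step 5): P = [1, 2] / [4, 5] / [7];  Q = [1, 4] / [2, 5] / [3]
  Insert 3 (step 6): P = [1, 2, 3] / [4, 5] / [7];  Q = [1, 4, 6] / [2, 5] / [3]
  Insert 8 (step 7): P = [1, 2, 3, 8] / [4, 5] / [7];  Q = [1, 4, 6, 7] / [2, 5] / [3]
  Insert 6 (step 8): P = [1, 2, 3, 6] / [4, 5, 8] / [7];  Q = [1, 4, 6, 7] / [2, 5, 8] / [3]
Final shape: (4, 3, 1).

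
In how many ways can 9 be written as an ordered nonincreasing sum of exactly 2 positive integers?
p(9, 2 parts) = 4

Partitions of n into exactly k parts ↔ partitions of n − k into at most k parts (subtract 1 from each part). For n = 9, k = 2, the partitions are: 8+1, 7+2, 6+3, 5+4. Count = 4.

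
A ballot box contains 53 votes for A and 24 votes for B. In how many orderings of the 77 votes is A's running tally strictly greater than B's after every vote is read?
Strict-lead orderings = 20615476731532656300

Total orderings of the 77 votes with 53 for A: C(77, 53) = 54737645114759121900. By the Bertrand ballot formula (Cycle Lemma / reflection principle), the number of orderings in which A is strictly ahead of B throughout is (p − q)/(p + q) · C(p + q, p) = (53 − 24)/(53 + 24) · 54737645114759121900 = 20615476731532656300.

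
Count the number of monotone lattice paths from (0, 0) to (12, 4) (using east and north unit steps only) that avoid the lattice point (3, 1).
Number of paths = 940

Total paths from (0, 0) to (12, 4): C(16, 12) = 1820. Paths through (3, 1): (paths (0, 0) → (3, 1)) × (paths (3, 1) → (12, 4)) = C(4, 3) · C(12, 9) = 4 · 220 = 880. Avoidance count = 1820 − 880 = 940.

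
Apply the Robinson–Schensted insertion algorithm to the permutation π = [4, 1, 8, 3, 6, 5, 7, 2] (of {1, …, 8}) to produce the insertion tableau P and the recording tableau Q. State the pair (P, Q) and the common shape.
P = [1, 2, 5, 7] / [3, 6] / [4] / [8];  Q = [1, 3, 5, 7] / [2, 4] / [6] / [8];  common shape = (4, 2, 1, 1)

Row-insert the values π_1, π_2, … into P one at a time, bumping the leftmost entry strictly greater than the inserted value down to the next row. The recording tableau Q records, in position (i, j), the step at which that cell was added to P.
  Insert 4 (step 1): P = [4];  Q = [1]
  Insert 1 (step 2): P = [1] / [4];  Q = [1] / [2]
  Insert 8 (step 3): P = [1, 8] / [4];  Q = [1, 3] / [2]
  Insert 3 (step 4): P = [1, 3] / [4, 8];  Q = [1, 3] / [2, 4]
  Insert 6 (step 5): P = [1, 3, 6] / [4, 8];  Q = [1, 3, 5] / [2, 4]
  Insert 5 (step 6): P = [1, 3, 5] / [4, 6] / [8];  Q = [1, 3, 5] / [2, 4] / [6]
  Insert 7 (step 7): P = [1, 3, 5, 7] / [4, 6] / [8];  Q = [1, 3, 5, 7] / [2, 4] / [6]
  Insert 2 (step 8): P = [1, 2, 5, 7] / [3, 6] / [4] / [8];  Q = [1, 3, 5, 7] / [2, 4] / [6] / [8]
Final shape: (4, 2, 1, 1).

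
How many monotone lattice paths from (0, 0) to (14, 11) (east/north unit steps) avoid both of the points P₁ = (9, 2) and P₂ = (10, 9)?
Number of paths = 2968220

Inclusion–exclusion. Total paths: C(25, 14) = 4457400. Through P₁: C(11, 9)·C(14, 5) = 110110. Through P₂: C(19, 10)·C(6, 4) = 1385670. Since P₁ is strictly southwest of P₂, a monotone path through both must visit P₁ then P₂; paths through both = C(11, 9)·C(8, 1)·C(6, 4) = 6600. Avoid both = 4457400 − 110110 − 1385670 + 6600 = 2968220.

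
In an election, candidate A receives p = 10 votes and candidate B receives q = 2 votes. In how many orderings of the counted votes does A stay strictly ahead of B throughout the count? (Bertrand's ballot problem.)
Strict-lead orderings = 44

Total orderings of the 12 votes with 10 for A: C(12, 10) = 66. By the Bertrand ballot formula (Cycle Lemma / reflection principle), the number of orderings in which A is strictly ahead of B throughout is (p − q)/(p + q) · C(p + q, p) = (10 − 2)/(10 + 2) · 66 = 44.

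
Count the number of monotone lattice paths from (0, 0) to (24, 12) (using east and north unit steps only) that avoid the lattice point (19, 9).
Number of paths = 864891300

Total paths from (0, 0) to (24, 12): C(36, 24) = 1251677700. Paths through (19, 9): (paths (0, 0) → (19, 9)) × (paths (19, 9) → (24, 12)) = C(28, 19) · C(8, 5) = 6906900 · 56 = 386786400. Avoidance count = 1251677700 − 386786400 = 864891300.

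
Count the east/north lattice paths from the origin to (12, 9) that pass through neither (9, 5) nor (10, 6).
Number of paths = 183820

Inclusion–exclusion. Total paths: C(21, 12) = 293930. Through P₁: C(14, 9)·C(7, 3) = 70070. Through P₂: C(16, 10)·C(5, 2) = 80080. Since P₁ is strictly southwest of P₂, a monotone path through both must visit P₁ then P₂; paths through both = C(14, 9)·C(2, 1)·C(5, 2) = 40040. Avoid both = 293930 − 70070 − 80080 + 40040 = 183820.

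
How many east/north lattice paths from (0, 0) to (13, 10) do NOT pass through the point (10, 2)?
Number of paths = 1133176

Total paths from (0, 0) to (13, 10): C(23, 13) = 1144066. Paths through (10, 2): (paths (0, 0) → (10, 2)) × (paths (10, 2) → (13, 10)) = C(12, 10) · C(11, 3) = 66 · 165 = 10890. Avoidance count = 1144066 − 10890 = 1133176.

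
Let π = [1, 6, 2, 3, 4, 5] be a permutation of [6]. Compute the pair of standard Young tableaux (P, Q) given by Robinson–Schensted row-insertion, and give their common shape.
P = [1, 2, 3, 4, 5] / [6];  Q = [1, 2, 4, 5, 6] / [3];  common shape = (5, 1)

Row-insert the values π_1, π_2, … into P one at a time, bumping the leftmost entry strictly greater than the inserted value down to the next row. The recording tableau Q records, in position (i, j), the step at which that cell was added to P.
  Insert 1 (step 1): P = [1];  Q = [1]
  Insert 6 (step 2): P = [1, 6];  Q = [1, 2]
  Insert 2 (step 3): P = [1, 2] / [6];  Q = [1, 2] / [3]
  Insert 3 (step 4): P = [1, 2, 3] / [6];  Q = [1, 2, 4] / [3]
  Insert 4 (step 5): P = [1, 2, 3, 4] / [6];  Q = [1, 2, 4, 5] / [3]
  Insert 5 (step 6): P = [1, 2, 3, 4, 5] / [6];  Q = [1, 2, 4, 5, 6] / [3]
Final shape: (5, 1).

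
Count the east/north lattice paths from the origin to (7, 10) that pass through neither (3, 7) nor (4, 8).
Number of paths = 12698

Inclusion–exclusion. Total paths: C(17, 7) = 19448. Through P₁: C(10, 3)·C(7, 4) = 4200. Through P₂: C(12, 4)·C(5, 3) = 4950. Since P₁ is strictly southwest of P₂, a monotone path through both must visit P₁ then P₂; paths through both = C(10, 3)·C(2, 1)·C(5, 3) = 2400. Avoid both = 19448 − 4200 − 4950 + 2400 = 12698.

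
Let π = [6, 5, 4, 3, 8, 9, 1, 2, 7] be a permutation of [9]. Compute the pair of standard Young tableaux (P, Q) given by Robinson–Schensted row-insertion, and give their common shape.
P = [1, 2, 7] / [3, 8, 9] / [4] / [5] / [6];  Q = [1, 5, 6] / [2, 8, 9] / [3] / [4] / [7];  common shape = (3, 3, 1, 1, 1)

Row-insert the values π_1, π_2, … into P one at a time, bumping the leftmost entry strictly greater than the inserted value down to the next row. The recording tableau Q records, in position (i, j), the step at which that cell was added to P.
  Insert 6 (step 1): P = [6];  Q = [1]
  Insert 5 (step 2): P = [5] / [6];  Q = [1] / [2]
  Insert 4 (step 3): P = [4] / [5] / [6];  Q = [1] / [2] / [3]
  Insert 3 (step 4): P = [3] / [4] / [5] / [6];  Q = [1] / [2] / [3] / [4]
  Insert 8 (step 5): P = [3, 8] / [4] / [5] / [6];  Q = [1, 5] / [2] / [3] / [4]
  Insert 9 (step 6): P = [3, 8, 9] / [4] / [5] / [6];  Q = [1, 5, 6] / [2] / [3] / [4]
  Insert 1 (step 7): P = [1, 8, 9] / [3] / [4] / [5] / [6];  Q = [1, 5, 6] / [2] / [3] / [4] / [7]
  Insert 2 (step 8): P = [1, 2, 9] / [3, 8] / [4] / [5] / [6];  Q = [1, 5, 6] / [2, 8] / [3] / [4] / [7]
  Insert 7 (step 9): P = [1, 2, 7] / [3, 8, 9] / [4] / [5] / [6];  Q = [1, 5, 6] / [2, 8, 9] / [3] / [4] / [7]
Final shape: (3, 3, 1, 1, 1).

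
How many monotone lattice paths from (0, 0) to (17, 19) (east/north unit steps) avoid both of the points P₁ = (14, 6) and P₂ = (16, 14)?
Number of paths = 7713720150

Inclusion–exclusion. Total paths: C(36, 17) = 8597496600. Through P₁: C(20, 14)·C(16, 3) = 21705600. Through P₂: C(30, 16)·C(6, 1) = 872536050. Since P₁ is strictly southwest of P₂, a monotone path through both must visit P₁ then P₂; paths through both = C(20, 14)·C(10, 2)·C(6, 1) = 10465200. Avoid both = 8597496600 − 21705600 − 872536050 + 10465200 = 7713720150.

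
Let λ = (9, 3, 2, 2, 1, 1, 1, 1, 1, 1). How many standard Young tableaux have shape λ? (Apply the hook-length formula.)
# SYT of shape (9, 3, 2, 2, 1, 1, 1, 1, 1, 1) = 216038550

Hook-length formula: f^λ = n! / Π hook(c), product over all cells c of the Young diagram. For λ = (9, 3, 2, 2, 1, 1, 1, 1, 1, 1), n = 22 boxes. Hook lengths by row (left-to-right, top-to-bottom): [18, 11, 8, 6, 5, 4, 3, 2, 1]; [11, 4, 1]; [9, 2]; [8, 1]; [6]; [5]; [4]; [3]; [2]; [1]. Product of hooks = 5202778521600. So f^λ = 22! / 5202778521600 = 1124000727777607680000 / 5202778521600 = 216038550.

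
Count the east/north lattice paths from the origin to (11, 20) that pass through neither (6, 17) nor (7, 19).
Number of paths = 77244488

Inclusion–exclusion. Total paths: C(31, 11) = 84672315. Through P₁: C(23, 6)·C(8, 5) = 5653032. Through P₂: C(26, 7)·C(5, 4) = 3289000. Since P₁ is strictly southwest of P₂, a monotone path through both must visit P₁ then P₂; paths through both = C(23, 6)·C(3, 1)·C(5, 4) = 1514205. Avoid both = 84672315 − 5653032 − 3289000 + 1514205 = 77244488.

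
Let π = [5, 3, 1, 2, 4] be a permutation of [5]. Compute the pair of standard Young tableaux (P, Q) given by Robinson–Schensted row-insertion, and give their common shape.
P = [1, 2, 4] / [3] / [5];  Q = [1, 4, 5] / [2] / [3];  common shape = (3, 1, 1)

Row-insert the values π_1, π_2, … into P one at a time, bumping the leftmost entry strictly greater than the inserted value down to the next row. The recording tableau Q records, in position (i, j), the step at which that cell was added to P.
  Insert 5 (step 1): P = [5];  Q = [1]
  Insert 3 (step 2): P = [3] / [5];  Q = [1] / [2]
  Insert 1 (step 3): P = [1] / [3] / [5];  Q = [1] / [2] / [3]
  Insert 2 (step 4): P = [1, 2] / [3] / [5];  Q = [1, 4] / [2] / [3]
  Insert 4 (step 5): P = [1, 2, 4] / [3] / [5];  Q = [1, 4, 5] / [2] / [3]
Final shape: (3, 1, 1).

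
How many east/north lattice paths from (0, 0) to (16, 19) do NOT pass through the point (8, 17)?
Number of paths = 4011258075

Total paths from (0, 0) to (16, 19): C(35, 16) = 4059928950. Paths through (8, 17): (paths (0, 0) → (8, 17)) × (paths (8, 17) → (16, 19)) = C(25, 8) · C(10, 8) = 1081575 · 45 = 48670875. Avoidance count = 4059928950 − 48670875 = 4011258075.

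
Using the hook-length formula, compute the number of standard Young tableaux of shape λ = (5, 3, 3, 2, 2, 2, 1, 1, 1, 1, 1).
# SYT of shape (5, 3, 3, 2, 2, 2, 1, 1, 1, 1, 1) = 289697408

Hook-length formula: f^λ = n! / Π hook(c), product over all cells c of the Young diagram. For λ = (5, 3, 3, 2, 2, 2, 1, 1, 1, 1, 1), n = 22 boxes. Hook lengths by row (left-to-right, top-to-bottom): [15, 9, 5, 2, 1]; [12, 6, 2]; [11, 5, 1]; [9, 3]; [8, 2]; [7, 1]; [5]; [4]; [3]; [2]; [1]. Product of hooks = 3879912960000. So f^λ = 22! / 3879912960000 = 1124000727777607680000 / 3879912960000 = 289697408.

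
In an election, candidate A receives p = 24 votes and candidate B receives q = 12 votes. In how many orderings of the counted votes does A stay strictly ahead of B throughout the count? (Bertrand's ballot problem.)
Strict-lead orderings = 417225900

Total orderings of the 36 votes with 24 for A: C(36, 24) = 1251677700. By the Bertrand ballot formula (Cycle Lemma / reflection principle), the number of orderings in which A is strictly ahead of B throughout is (p − q)/(p + q) · C(p + q, p) = (24 − 12)/(24 + 12) · 1251677700 = 417225900.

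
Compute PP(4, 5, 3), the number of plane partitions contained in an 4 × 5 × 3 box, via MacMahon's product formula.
PP(4, 5, 3) = 116424

Evaluate the triple product over i = 1..4, j = 1..5, k = 1..3. The factors are (2/1) · (3/2) · (4/3) · (3/2) · (4/3) · (5/4) · (4/3) · (5/4) · … (60 factors total). The numerators and denominators telescope so the product is an integer; carrying out the multiplication exactly gives PP(4, 5, 3) = 116424.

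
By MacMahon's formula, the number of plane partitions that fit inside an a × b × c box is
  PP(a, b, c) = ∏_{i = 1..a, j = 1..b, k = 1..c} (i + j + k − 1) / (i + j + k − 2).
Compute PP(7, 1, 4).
PP(7, 1, 4) = 330

Evaluate the triple product over i = 1..7, j = 1..1, k = 1..4. The factors are (2/1) · (3/2) · (4/3) · (5/4) · (3/2) · (4/3) · (5/4) · (6/5) · … (28 factors total). The numerators and denominators telescope so the product is an integer; carrying out the multiplication exactly gives PP(7, 1, 4) = 330.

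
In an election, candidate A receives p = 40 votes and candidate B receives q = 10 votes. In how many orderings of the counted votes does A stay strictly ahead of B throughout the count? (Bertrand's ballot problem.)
Strict-lead orderings = 6163366902

Total orderings of the 50 votes with 40 for A: C(50, 40) = 10272278170. By the Bertrand ballot formula (Cycle Lemma / reflection principle), the number of orderings in which A is strictly ahead of B throughout is (p − q)/(p + q) · C(p + q, p) = (40 − 10)/(40 + 10) · 10272278170 = 6163366902.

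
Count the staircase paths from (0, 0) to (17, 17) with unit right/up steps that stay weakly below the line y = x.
C_17 = 129644790

These NE paths below the diagonal are counted by the Catalan number C_n = (1/(n + 1)) · C(2n, n). For n = 17: C_17 = (1/18) · C(34, 17) = 2333606220/18 = 129644790.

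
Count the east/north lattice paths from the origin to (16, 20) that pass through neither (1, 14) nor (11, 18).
Number of paths = 6580830375

Inclusion–exclusion. Total paths: C(36, 16) = 7307872110. Through P₁: C(15, 1)·C(21, 15) = 813960. Through P₂: C(29, 11)·C(7, 5) = 726543090. Since P₁ is strictly southwest of P₂, a monotone path through both must visit P₁ then P₂; paths through both = C(15, 1)·C(14, 10)·C(7, 5) = 315315. Avoid both = 7307872110 − 813960 − 726543090 + 315315 = 6580830375.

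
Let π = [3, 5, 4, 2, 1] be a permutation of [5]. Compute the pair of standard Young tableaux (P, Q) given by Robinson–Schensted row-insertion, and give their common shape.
P = [1, 4] / [2] / [3] / [5];  Q = [1, 2] / [3] / [4] / [5];  common shape = (2, 1, 1, 1)

Row-insert the values π_1, π_2, … into P one at a time, bumping the leftmost entry strictly greater than the inserted value down to the next row. The recording tableau Q records, in position (i, j), the step at which that cell was added to P.
  Insert 3 (step 1): P = [3];  Q = [1]
  Insert 5 (step 2): P = [3, 5];  Q = [1, 2]
  Insert 4 (step 3): P = [3, 4] / [5];  Q = [1, 2] / [3]
  Insert 2 (step 4): P = [2, 4] / [3] / [5];  Q = [1, 2] / [3] / [4]
  Insert 1 (step 5): P = [1, 4] / [2] / [3] / [5];  Q = [1, 2] / [3] / [4] / [5]
Final shape: (2, 1, 1, 1).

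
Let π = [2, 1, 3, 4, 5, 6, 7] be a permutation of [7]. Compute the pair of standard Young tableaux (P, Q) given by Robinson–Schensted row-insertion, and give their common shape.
P = [1, 3, 4, 5, 6, 7] / [2];  Q = [1, 3, 4, 5, 6, 7] / [2];  common shape = (6, 1)

Row-insert the values π_1, π_2, … into P one at a time, bumping the leftmost entry strictly greater than the inserted value down to the next row. The recording tableau Q records, in position (i, j), the step at which that cell was added to P.
  Insert 2 (step 1): P = [2];  Q = [1]
  Insert 1 (step 2): P = [1] / [2];  Q = [1] / [2]
  Insert 3 (step 3): P = [1, 3] / [2];  Q = [1, 3] / [2]
  Insert 4 (step 4): P = [1, 3, 4] / [2];  Q = [1, 3, 4] / [2]
  Insert 5 (step 5): P = [1, 3, 4, 5] / [2];  Q = [1, 3, 4, 5] / [2]
  Insert 6 (step 6): P = [1, 3, 4, 5, 6] / [2];  Q = [1, 3, 4, 5, 6] / [2]
  Insert 7 (step 7): P = [1, 3, 4, 5, 6, 7] / [2];  Q = [1, 3, 4, 5, 6, 7] / [2]
Final shape: (6, 1).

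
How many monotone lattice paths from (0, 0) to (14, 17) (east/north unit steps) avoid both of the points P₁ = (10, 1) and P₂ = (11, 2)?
Number of paths = 265083534

Inclusion–exclusion. Total paths: C(31, 14) = 265182525. Through P₁: C(11, 10)·C(20, 4) = 53295. Through P₂: C(13, 11)·C(18, 3) = 63648. Since P₁ is strictly southwest of P₂, a monotone path through both must visit P₁ then P₂; paths through both = C(11, 10)·C(2, 1)·C(18, 3) = 17952. Avoid both = 265182525 − 53295 − 63648 + 17952 = 265083534.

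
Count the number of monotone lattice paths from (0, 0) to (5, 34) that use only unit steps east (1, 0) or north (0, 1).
Number of paths = 575757

A monotone lattice path from (0, 0) to (5, 34) consists of 5 east steps and 34 north steps in some order, so it is determined by which 5 of the 39 steps are east. The count is C(39, 5) = 575757.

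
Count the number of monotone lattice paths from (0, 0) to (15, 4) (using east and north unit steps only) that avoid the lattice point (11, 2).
Number of paths = 2706

Total paths from (0, 0) to (15, 4): C(19, 15) = 3876. Paths through (11, 2): (paths (0, 0) → (11, 2)) × (paths (11, 2) → (15, 4)) = C(13, 11) · C(6, 4) = 78 · 15 = 1170. Avoidance count = 3876 − 1170 = 2706.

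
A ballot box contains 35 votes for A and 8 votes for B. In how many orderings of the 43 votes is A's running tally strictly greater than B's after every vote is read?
Strict-lead orderings = 91051857

Total orderings of the 43 votes with 35 for A: C(43, 35) = 145008513. By the Bertrand ballot formula (Cycle Lemma / reflection principle), the number of orderings in which A is strictly ahead of B throughout is (p − q)/(p + q) · C(p + q, p) = (35 − 8)/(35 + 8) · 145008513 = 91051857.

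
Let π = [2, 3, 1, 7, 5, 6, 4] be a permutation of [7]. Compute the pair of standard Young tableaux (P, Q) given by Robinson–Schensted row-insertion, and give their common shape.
P = [1, 3, 4, 6] / [2, 5] / [7];  Q = [1, 2, 4, 6] / [3, 5] / [7];  common shape = (4, 2, 1)

Row-insert the values π_1, π_2, … into P one at a time, bumping the leftmost entry strictly greater than the inserted value down to the next row. The recording tableau Q records, in position (i, j), the step at which that cell was added to P.
  Insert 2 (step 1): P = [2];  Q = [1]
  Insert 3 (step 2): P = [2, 3];  Q = [1, 2]
  Insert 1 (step 3): P = [1, 3] / [2];  Q = [1, 2] / [3]
  Insert 7 (step 4): P = [1, 3, 7] / [2];  Q = [1, 2, 4] / [3]
  Insert 5 (step 5): P = [1, 3, 5] / [2, 7];  Q = [1, 2, 4] / [3, 5]
  Insert 6 (step 6): P = [1, 3, 5, 6] / [2, 7];  Q = [1, 2, 4, 6] / [3, 5]
  Insert 4 (step 7): P = [1, 3, 4, 6] / [2, 5] / [7];  Q = [1, 2, 4, 6] / [3, 5] / [7]
Final shape: (4, 2, 1).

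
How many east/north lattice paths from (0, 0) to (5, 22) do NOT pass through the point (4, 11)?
Number of paths = 64350

Total paths from (0, 0) to (5, 22): C(27, 5) = 80730. Paths through (4, 11): (paths (0, 0) → (4, 11)) × (paths (4, 11) → (5, 22)) = C(15, 4) · C(12, 1) = 1365 · 12 = 16380. Avoidance count = 80730 − 16380 = 64350.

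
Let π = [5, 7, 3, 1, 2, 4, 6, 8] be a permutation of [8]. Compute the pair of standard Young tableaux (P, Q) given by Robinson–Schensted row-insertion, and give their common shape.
P = [1, 2, 4, 6, 8] / [3, 7] / [5];  Q = [1, 2, 6, 7, 8] / [3, 5] / [4];  common shape = (5, 2, 1)

Row-insert the values π_1, π_2, … into P one at a time, bumping the leftmost entry strictly greater than the inserted value down to the next row. The recording tableau Q records, in position (i, j), the step at which that cell was added to P.
  Insert 5 (step 1): P = [5];  Q = [1]
  Insert 7 (step 2): P = [5, 7];  Q = [1, 2]
  Insert 3 (step 3): P = [3, 7] / [5];  Q = [1, 2] / [3]
  Insert 1 (step 4): P = [1, 7] / [3] / [5];  Q = [1, 2] / [3] / [4]
  Insert 2 (step 5): P = [1, 2] / [3, 7] / [5];  Q = [1, 2] / [3, 5] / [4]
  Insert 4 (step 6): P = [1, 2, 4] / [3, 7] / [5];  Q = [1, 2, 6] / [3, 5] / [4]
  Insert 6 (step 7): P = [1, 2, 4, 6] / [3, 7] / [5];  Q = [1, 2, 6, 7] / [3, 5] / [4]
  Insert 8 (step 8): P = [1, 2, 4, 6, 8] / [3, 7] / [5];  Q = [1, 2, 6, 7, 8] / [3, 5] / [4]
Final shape: (5, 2, 1).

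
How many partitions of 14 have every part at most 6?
p(14, parts ≤ 6) = 90

Partitions of 14 with all parts ≤ 6: 6+6+2, 6+6+1+1, 6+5+3, 6+5+2+1, 6+5+1+1+1, 6+4+4, 6+4+3+1, 6+4+2+2, 6+4+2+1+1, 6+4+1+1+1+1, 6+3+3+2, 6+3+3+1+1, 6+3+2+2+1, 6+3+2+1+1+1, 6+3+1+1+1+1+1, 6+2+2+2+2, 6+2+2+2+1+1, 6+2+2+1+1+1+1, 6+2+1+1+1+1+1+1, 6+1+1+1+1+1+1+1+1, 5+5+4, 5+5+3+1, 5+5+2+2, 5+5+2+1+1, 5+5+1+1+1+1, 5+4+4+1, 5+4+3+2, 5+4+3+1+1, 5+4+2+2+1, 5+4+2+1+1+1, … (90 total). Count = 90.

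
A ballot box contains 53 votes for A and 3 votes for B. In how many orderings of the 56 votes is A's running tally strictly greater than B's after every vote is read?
Strict-lead orderings = 24750

Total orderings of the 56 votes with 53 for A: C(56, 53) = 27720. By the Bertrand ballot formula (Cycle Lemma / reflection principle), the number of orderings in which A is strictly ahead of B throughout is (p − q)/(p + q) · C(p + q, p) = (53 − 3)/(53 + 3) · 27720 = 24750.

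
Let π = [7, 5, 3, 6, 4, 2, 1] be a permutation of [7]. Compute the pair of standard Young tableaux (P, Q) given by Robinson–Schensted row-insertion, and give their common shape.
P = [1, 4] / [2, 6] / [3] / [5] / [7];  Q = [1, 4] / [2, 5] / [3] / [6] / [7];  common shape = (2, 2, 1, 1, 1)

Row-insert the values π_1, π_2, … into P one at a time, bumping the leftmost entry strictly greater than the inserted value down to the next row. The recording tableau Q records, in position (i, j), the step at which that cell was added to P.
  Insert 7 (step 1): P = [7];  Q = [1]
  Insert 5 (step 2): P = [5] / [7];  Q = [1] / [2]
  Insert 3 (step 3): P = [3] / [5] / [7];  Q = [1] / [2] / [3]
  Insert 6 (step 4): P = [3, 6] / [5] / [7];  Q = [1, 4] / [2] / [3]
  Insert 4 (step 5): P = [3, 4] / [5, 6] / [7];  Q = [1, 4] / [2, 5] / [3]
  Insert 2 (step 6): P = [2, 4] / [3, 6] / [5] / [7];  Q = [1, 4] / [2, 5] / [3] / [6]
  Insert 1 (step 7): P = [1, 4] / [2, 6] / [3] / [5] / [7];  Q = [1, 4] / [2, 5] / [3] / [6] / [7]
Final shape: (2, 2, 1, 1, 1).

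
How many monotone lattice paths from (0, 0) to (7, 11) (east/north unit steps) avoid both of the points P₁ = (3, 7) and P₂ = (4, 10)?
Number of paths = 21340

Inclusion–exclusion. Total paths: C(18, 7) = 31824. Through P₁: C(10, 3)·C(8, 4) = 8400. Through P₂: C(14, 4)·C(4, 3) = 4004. Since P₁ is strictly southwest of P₂, a monotone path through both must visit P₁ then P₂; paths through both = C(10, 3)·C(4, 1)·C(4, 3) = 1920. Avoid both = 31824 − 8400 − 4004 + 1920 = 21340.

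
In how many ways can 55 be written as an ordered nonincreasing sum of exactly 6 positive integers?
p(55, 6 parts) = 8442

Partitions of n into exactly k parts are in bijection with partitions of n − k into at most k parts (subtract 1 from each part). So p(55, exactly 6) = p(49, parts ≤ 6). Computing via the recurrence p(m, j) = p(m, j−1) + p(m−j, j) gives 8442.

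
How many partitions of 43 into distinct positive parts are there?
q(43) = 1610

A partition into distinct parts is a strictly decreasing sequence summing to n. The recurrence d(n, m) = d(n, m−1) + d(n−m, m−1) (use part m at most once) with q(n) = d(n, n) gives q(43) = 1610. (Euler's theorem: # distinct-part partitions = # odd-part partitions.)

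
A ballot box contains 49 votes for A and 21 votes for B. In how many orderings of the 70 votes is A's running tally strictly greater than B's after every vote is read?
Strict-lead orderings = 154175813012055120

Total orderings of the 70 votes with 49 for A: C(70, 49) = 385439532530137800. By the Bertrand ballot formula (Cycle Lemma / reflection principle), the number of orderings in which A is strictly ahead of B throughout is (p − q)/(p + q) · C(p + q, p) = (49 − 21)/(49 + 21) · 385439532530137800 = 154175813012055120.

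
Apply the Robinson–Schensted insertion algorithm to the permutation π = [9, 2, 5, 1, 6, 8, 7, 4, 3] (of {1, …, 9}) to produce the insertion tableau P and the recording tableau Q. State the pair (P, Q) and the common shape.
P = [1, 3, 6, 7] / [2, 4] / [5] / [8] / [9];  Q = [1, 3, 5, 6] / [2, 7] / [4] / [8] / [9];  common shape = (4, 2, 1, 1, 1)

Row-insert the values π_1, π_2, … into P one at a time, bumping the leftmost entry strictly greater than the inserted value down to the next row. The recording tableau Q records, in position (i, j), the step at which that cell was added to P.
  Insert 9 (step 1): P = [9];  Q = [1]
  Insert 2 (step 2): P = [2] / [9];  Q = [1] / [2]
  Insert 5 (step 3): P = [2, 5] / [9];  Q = [1, 3] / [2]
  Insert 1 (step 4): P = [1, 5] / [2] / [9];  Q = [1, 3] / [2] / [4]
  Insert 6 (step 5): P = [1, 5, 6] / [2] / [9];  Q = [1, 3, 5] / [2] / [4]
  Insert 8 (step 6): P = [1, 5, 6, 8] / [2] / [9];  Q = [1, 3, 5, 6] / [2] / [4]
  Insert 7 (step 7): P = [1, 5, 6, 7] / [2, 8] / [9];  Q = [1, 3, 5, 6] / [2, 7] / [4]
  Insert 4 (step 8): P = [1, 4, 6, 7] / [2, 5] / [8] / [9];  Q = [1, 3, 5, 6] / [2, 7] / [4] / [8]
  Insert 3 (step 9): P = [1, 3, 6, 7] / [2, 4] / [5] / [8] / [9];  Q = [1, 3, 5, 6] / [2, 7] / [4] / [8] / [9]
Final shape: (4, 2, 1, 1, 1).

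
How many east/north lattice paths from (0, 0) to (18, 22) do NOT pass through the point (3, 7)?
Number of paths = 94766159400

Total paths from (0, 0) to (18, 22): C(40, 18) = 113380261800. Paths through (3, 7): (paths (0, 0) → (3, 7)) × (paths (3, 7) → (18, 22)) = C(10, 3) · C(30, 15) = 120 · 155117520 = 18614102400. Avoidance count = 113380261800 − 18614102400 = 94766159400.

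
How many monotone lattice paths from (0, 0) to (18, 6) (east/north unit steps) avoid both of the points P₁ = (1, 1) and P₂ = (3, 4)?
Number of paths = 79888

Inclusion–exclusion. Total paths: C(24, 18) = 134596. Through P₁: C(2, 1)·C(22, 17) = 52668. Through P₂: C(7, 3)·C(17, 15) = 4760. Since P₁ is strictly southwest of P₂, a monotone path through both must visit P₁ then P₂; paths through both = C(2, 1)·C(5, 2)·C(17, 15) = 2720. Avoid both = 134596 − 52668 − 4760 + 2720 = 79888.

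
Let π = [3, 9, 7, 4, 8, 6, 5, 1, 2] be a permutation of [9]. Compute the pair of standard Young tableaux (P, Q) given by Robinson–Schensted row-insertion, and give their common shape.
P = [1, 2, 5] / [3, 4] / [6, 8] / [7] / [9];  Q = [1, 2, 5] / [3, 6] / [4, 9] / [7] / [8];  common shape = (3, 2, 2, 1, 1)

Row-insert the values π_1, π_2, … into P one at a time, bumping the leftmost entry strictly greater than the inserted value down to the next row. The recording tableau Q records, in position (i, j), the step at which that cell was added to P.
  Insert 3 (step 1): P = [3];  Q = [1]
  Insert 9 (step 2): P = [3, 9];  Q = [1, 2]
  Insert 7 (step 3): P = [3, 7] / [9];  Q = [1, 2] / [3]
  Insert 4 (step 4): P = [3, 4] / [7] / [9];  Q = [1, 2] / [3] / [4]
  Insert 8 (step 5): P = [3, 4, 8] / [7] / [9];  Q = [1, 2, 5] / [3] / [4]
  Insert 6 (step 6): P = [3, 4, 6] / [7, 8] / [9];  Q = [1, 2, 5] / [3, 6] / [4]
  Insert 5 (step 7): P = [3, 4, 5] / [6, 8] / [7] / [9];  Q = [1, 2, 5] / [3, 6] / [4] / [7]
  Insert 1 (step 8): P = [1, 4, 5] / [3, 8] / [6] / [7] / [9];  Q = [1, 2, 5] / [3, 6] / [4] / [7] / [8]
  Insert 2 (step 9): P = [1, 2, 5] / [3, 4] / [6, 8] / [7] / [9];  Q = [1, 2, 5] / [3, 6] / [4, 9] / [7] / [8]
Final shape: (3, 2, 2, 1, 1).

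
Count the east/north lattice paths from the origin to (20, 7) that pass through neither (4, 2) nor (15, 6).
Number of paths = 380061

Inclusion–exclusion. Total paths: C(27, 20) = 888030. Through P₁: C(6, 4)·C(21, 16) = 305235. Through P₂: C(21, 15)·C(6, 5) = 325584. Since P₁ is strictly southwest of P₂, a monotone path through both must visit P₁ then P₂; paths through both = C(6, 4)·C(15, 11)·C(6, 5) = 122850. Avoid both = 888030 − 305235 − 325584 + 122850 = 380061.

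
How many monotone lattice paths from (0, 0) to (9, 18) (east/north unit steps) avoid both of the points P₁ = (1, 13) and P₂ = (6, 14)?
Number of paths = 3315147

Inclusion–exclusion. Total paths: C(27, 9) = 4686825. Through P₁: C(14, 1)·C(13, 8) = 18018. Through P₂: C(20, 6)·C(7, 3) = 1356600. Since P₁ is strictly southwest of P₂, a monotone path through both must visit P₁ then P₂; paths through both = C(14, 1)·C(6, 5)·C(7, 3) = 2940. Avoid both = 4686825 − 18018 − 1356600 + 2940 = 3315147.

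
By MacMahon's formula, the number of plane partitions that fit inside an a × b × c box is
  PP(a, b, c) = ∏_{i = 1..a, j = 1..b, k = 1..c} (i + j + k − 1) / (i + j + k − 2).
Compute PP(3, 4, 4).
PP(3, 4, 4) = 24696

Evaluate the triple product over i = 1..3, j = 1..4, k = 1..4. The factors are (2/1) · (3/2) · (4/3) · (5/4) · (3/2) · (4/3) · (5/4) · (6/5) · … (48 factors total). The numerators and denominators telescope so the product is an integer; carrying out the multiplication exactly gives PP(3, 4, 4) = 24696.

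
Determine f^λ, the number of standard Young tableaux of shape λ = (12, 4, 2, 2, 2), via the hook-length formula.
# SYT of shape (12, 4, 2, 2, 2) = 87297210

Hook-length formula: f^λ = n! / Π hook(c), product over all cells c of the Young diagram. For λ = (12, 4, 2, 2, 2), n = 22 boxes. Hook lengths by row (left-to-right, top-to-bottom): [16, 15, 11, 10, 8, 7, 6, 5, 4, 3, 2, 1]; [7, 6, 2, 1]; [4, 3]; [3, 2]; [2, 1]. Product of hooks = 12875563008000. So f^λ = 22! / 12875563008000 = 1124000727777607680000 / 12875563008000 = 87297210.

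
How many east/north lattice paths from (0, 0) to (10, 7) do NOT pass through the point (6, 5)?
Number of paths = 12518

Total paths from (0, 0) to (10, 7): C(17, 10) = 19448. Paths through (6, 5): (paths (0, 0) → (6, 5)) × (paths (6, 5) → (10, 7)) = C(11, 6) · C(6, 4) = 462 · 15 = 6930. Avoidance count = 19448 − 6930 = 12518.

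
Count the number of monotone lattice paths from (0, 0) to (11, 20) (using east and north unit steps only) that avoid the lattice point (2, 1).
Number of paths = 63951615

Total paths from (0, 0) to (11, 20): C(31, 11) = 84672315. Paths through (2, 1): (paths (0, 0) → (2, 1)) × (paths (2, 1) → (11, 20)) = C(3, 2) · C(28, 9) = 3 · 6906900 = 20720700. Avoidance count = 84672315 − 20720700 = 63951615.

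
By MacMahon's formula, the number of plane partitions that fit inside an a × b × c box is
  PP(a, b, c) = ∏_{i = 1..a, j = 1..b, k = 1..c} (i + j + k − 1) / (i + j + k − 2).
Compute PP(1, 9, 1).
PP(1, 9, 1) = 10

Evaluate the triple product over i = 1..1, j = 1..9, k = 1..1. The factors are (2/1) · (3/2) · (4/3) · (5/4) · (6/5) · (7/6) · (8/7) · (9/8) · … (9 factors total). The numerators and denominators telescope so the product is an integer; carrying out the multiplication exactly gives PP(1, 9, 1) = 10.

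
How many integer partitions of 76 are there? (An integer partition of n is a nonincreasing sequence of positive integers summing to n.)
p(76) = 9289091

Compute p(n) via the recurrence p(n, m) = p(n, m−1) + p(n−m, m), where p(n, m) counts partitions of n with all parts ≤ m and p(n) = p(n, n). The base cases are p(0, m) = 1 and p(n, 0) = 0 for n > 0. Filling the table yields p(76) = 9289091. (Euler's pentagonal recurrence is an alternative.)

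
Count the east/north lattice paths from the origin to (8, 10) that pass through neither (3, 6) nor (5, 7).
Number of paths = 22374

Inclusion–exclusion. Total paths: C(18, 8) = 43758. Through P₁: C(9, 3)·C(9, 5) = 10584. Through P₂: C(12, 5)·C(6, 3) = 15840. Since P₁ is strictly southwest of P₂, a monotone path through both must visit P₁ then P₂; paths through both = C(9, 3)·C(3, 2)·C(6, 3) = 5040. Avoid both = 43758 − 10584 − 15840 + 5040 = 22374.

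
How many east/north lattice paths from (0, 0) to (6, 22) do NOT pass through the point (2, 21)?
Number of paths = 375475

Total paths from (0, 0) to (6, 22): C(28, 6) = 376740. Paths through (2, 21): (paths (0, 0) → (2, 21)) × (paths (2, 21) → (6, 22)) = C(23, 2) · C(5, 4) = 253 · 5 = 1265. Avoidance count = 376740 − 1265 = 375475.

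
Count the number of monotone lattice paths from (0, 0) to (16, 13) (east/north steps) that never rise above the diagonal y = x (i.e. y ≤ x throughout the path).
Number of paths = 15967980

By the reflection principle (André's argument), the number of monotone paths to (16, 13) with n ≤ m that never go above y = x is C(29, 16) − C(29, 17) = 67863915 − 51895935 = 15967980.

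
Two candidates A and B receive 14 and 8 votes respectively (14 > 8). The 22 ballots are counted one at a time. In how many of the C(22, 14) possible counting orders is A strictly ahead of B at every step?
Strict-lead orderings = 87210

Total orderings of the 22 votes with 14 for A: C(22, 14) = 319770. By the Bertrand ballot formula (Cycle Lemma / reflection principle), the number of orderings in which A is strictly ahead of B throughout is (p − q)/(p + q) · C(p + q, p) = (14 − 8)/(14 + 8) · 319770 = 87210.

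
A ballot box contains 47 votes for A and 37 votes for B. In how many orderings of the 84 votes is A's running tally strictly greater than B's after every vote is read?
Strict-lead orderings = 110840955825934545447600

Total orderings of the 84 votes with 47 for A: C(84, 47) = 931064028937850181759840. By the Bertrand ballot formula (Cycle Lemma / reflection principle), the number of orderings in which A is strictly ahead of B throughout is (p − q)/(p + q) · C(p + q, p) = (47 − 37)/(47 + 37) · 931064028937850181759840 = 110840955825934545447600.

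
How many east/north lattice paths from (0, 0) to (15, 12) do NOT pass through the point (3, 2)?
Number of paths = 10917400

Total paths from (0, 0) to (15, 12): C(27, 15) = 17383860. Paths through (3, 2): (paths (0, 0) → (3, 2)) × (paths (3, 2) → (15, 12)) = C(5, 3) · C(22, 12) = 10 · 646646 = 6466460. Avoidance count = 17383860 − 6466460 = 10917400.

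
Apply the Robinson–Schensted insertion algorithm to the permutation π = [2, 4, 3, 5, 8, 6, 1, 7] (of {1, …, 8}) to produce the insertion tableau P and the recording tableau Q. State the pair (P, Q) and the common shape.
P = [1, 3, 5, 6, 7] / [2, 8] / [4];  Q = [1, 2, 4, 5, 8] / [3, 6] / [7];  common shape = (5, 2, 1)

Row-insert the values π_1, π_2, … into P one at a time, bumping the leftmost entry strictly greater than the inserted value down to the next row. The recording tableau Q records, in position (i, j), the step at which that cell was added to P.
  Insert 2 (step 1): P = [2];  Q = [1]
  Insert 4 (step 2): P = [2, 4];  Q = [1, 2]
  Insert 3 (step 3): P = [2, 3] / [4];  Q = [1, 2] / [3]
  Insert 5 (step 4): P = [2, 3, 5] / [4];  Q = [1, 2, 4] / [3]
  Insert 8 (step 5): P = [2, 3, 5, 8] / [4];  Q = [1, 2, 4, 5] / [3]
  Insert 6 (step 6): P = [2, 3, 5, 6] / [4, 8];  Q = [1, 2, 4, 5] / [3, 6]
  Insert 1 (step 7): P = [1, 3, 5, 6] / [2, 8] / [4];  Q = [1, 2, 4, 5] / [3, 6] / [7]
  Insert 7 (step 8): P = [1, 3, 5, 6, 7] / [2, 8] / [4];  Q = [1, 2, 4, 5, 8] / [3, 6] / [7]
Final shape: (5, 2, 1).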